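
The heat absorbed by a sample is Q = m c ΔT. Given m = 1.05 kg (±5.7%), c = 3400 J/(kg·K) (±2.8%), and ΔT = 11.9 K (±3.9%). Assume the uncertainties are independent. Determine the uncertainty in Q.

Relative error in a monomial: (δQ/Q)² = Σ (nᵢ · δxᵢ/xᵢ)².
  (1·δm/m)² = (1×0.0570)² = 0.00325;  (1·δc/c)² = (1×0.0280)² = 0.000784;  (1·δΔT/ΔT)² = (1×0.0390)² = 0.00152
δQ/Q = √(0.00555) = 0.0745
Q = 42500 J, so δQ = 0.0745 × 42500 = 3170 J.

3170 J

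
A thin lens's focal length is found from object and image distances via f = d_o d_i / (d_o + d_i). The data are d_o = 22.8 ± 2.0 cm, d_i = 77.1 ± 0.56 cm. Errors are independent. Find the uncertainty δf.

∂f/∂d_o = (d_i/(d_o+d_i))² = 0.596;  ∂f/∂d_i = (d_o/(d_o+d_i))² = 0.0521
δf = √((∂f/∂d_o · δd_o)² + (∂f/∂d_i · δd_i)²) = √(1.42 + 0.000851) = 1.19 cm

1.19 cm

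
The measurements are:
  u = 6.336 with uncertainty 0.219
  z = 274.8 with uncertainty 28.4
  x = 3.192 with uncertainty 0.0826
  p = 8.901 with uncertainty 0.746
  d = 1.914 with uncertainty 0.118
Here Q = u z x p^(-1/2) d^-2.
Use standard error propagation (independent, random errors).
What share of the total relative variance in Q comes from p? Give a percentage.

5.95%

(δQ/Q)² = (1·δu/u)² + (1·δz/z)² + (1·δx/x)² + (−½·δp/p)² + (-2·δd/d)²
  u term: (1×0.0346)² = 0.00119
  z term: (1×0.103)² = 0.0107
  x term: (1×0.0259)² = 0.000670
  p term: (-0.5×0.0838)² = 0.00176
  d term: (-2×0.0617)² = 0.0152
Total = 0.0295. Share from p = 0.00176/0.0295 = 0.0595.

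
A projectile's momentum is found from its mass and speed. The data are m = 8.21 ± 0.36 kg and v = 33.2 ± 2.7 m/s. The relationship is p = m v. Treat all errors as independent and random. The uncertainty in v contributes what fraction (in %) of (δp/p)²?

77.5%

(δp/p)² = (1·δm/m)² + (1·δv/v)²
  m term: (1×0.0438)² = 0.00192
  v term: (1×0.0813)² = 0.00661
Total = 0.00854. Share from v = 0.00661/0.00854 = 0.775.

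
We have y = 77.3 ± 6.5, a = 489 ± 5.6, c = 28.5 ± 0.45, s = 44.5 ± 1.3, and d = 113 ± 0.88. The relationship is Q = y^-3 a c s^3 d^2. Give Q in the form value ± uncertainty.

(3.40 ± 0.911) × 10^7

Relative error in a monomial: (δQ/Q)² = Σ (nᵢ · δxᵢ/xᵢ)².
  (-3·δy/y)² = (-3×0.0841)² = 0.0636;  (1·δa/a)² = (1×0.0115)² = 0.000131;  (1·δc/c)² = (1×0.0158)² = 0.000249;  (3·δs/s)² = (3×0.0292)² = 0.00768;  (2·δd/d)² = (2×0.00779)² = 0.000243
δQ/Q = √(0.0719) = 0.268
Q = 3.4e+07, so δQ = 0.268 × 3.4e+07 = 9.11e+06.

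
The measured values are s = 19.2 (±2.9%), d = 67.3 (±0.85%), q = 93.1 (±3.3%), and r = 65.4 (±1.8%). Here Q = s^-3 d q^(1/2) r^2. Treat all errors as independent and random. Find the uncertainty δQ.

37.7

For a monomial Q ∝ s^-3, d, q^(1/2), r^2, fractional errors add in quadrature:
  (-3·δs/s)² = (-3×0.0290)² = 0.00757;  (1·δd/d)² = (1×0.00850)² = 7.23e-05;  (½·δq/q)² = (0.5×0.0330)² = 0.000272;  (2·δr/r)² = (2×0.0180)² = 0.00130
δQ/Q = √(0.00921) = 0.0960
Q = 392, so δQ = 0.0960 × 392 = 37.7.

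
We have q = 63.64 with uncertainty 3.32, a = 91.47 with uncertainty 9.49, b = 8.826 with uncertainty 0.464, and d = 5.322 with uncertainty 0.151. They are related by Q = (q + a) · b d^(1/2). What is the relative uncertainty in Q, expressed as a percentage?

8.47%

Let u = q + a = 155.1. δu = √(δq² + δa²) = √(11.0 + 90.1) = 10.1, so δu/u = 0.0648.
Q is then a monomial in u, b, d:
δQ/Q = √((δu/u)² + (1·δb/b)² + (½·δd/d)²) = √(0.00420 + 0.00276 + 0.000201) = 0.0847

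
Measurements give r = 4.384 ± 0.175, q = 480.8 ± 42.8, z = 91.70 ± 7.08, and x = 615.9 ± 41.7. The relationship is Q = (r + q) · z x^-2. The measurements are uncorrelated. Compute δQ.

0.0210

Let u = r + q = 485.2. δu = √(δr² + δq²) = √(0.0306 + 1830) = 42.8, so δu/u = 0.0882.
Q is then a monomial in u, z, x:
δQ/Q = √((δu/u)² + (1·δz/z)² + (-2·δx/x)²) = √(0.00778 + 0.00596 + 0.0183) = 0.179
Q = 0.1173, so δQ = 0.179 × 0.1173 = 0.0210.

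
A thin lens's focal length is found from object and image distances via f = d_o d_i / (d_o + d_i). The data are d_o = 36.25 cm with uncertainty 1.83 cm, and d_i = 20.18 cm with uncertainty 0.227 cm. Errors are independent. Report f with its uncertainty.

∂f/∂d_o = (d_i/(d_o+d_i))² = 0.128;  ∂f/∂d_i = (d_o/(d_o+d_i))² = 0.413
δf = √((∂f/∂d_o · δd_o)² + (∂f/∂d_i · δd_i)²) = √(0.0548 + 0.00877) = 0.252 cm
f = 12.96 cm.

12.96 ± 0.252 cm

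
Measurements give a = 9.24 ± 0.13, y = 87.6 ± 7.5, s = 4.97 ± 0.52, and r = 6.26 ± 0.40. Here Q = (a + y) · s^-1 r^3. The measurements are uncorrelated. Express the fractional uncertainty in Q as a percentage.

23.2%

Let u = a + y = 96.8. δu = √(δa² + δy²) = √(0.0169 + 56.2) = 7.50, so δu/u = 0.0775.
Q is then a monomial in u, s, r:
δQ/Q = √((δu/u)² + (-1·δs/s)² + (3·δr/r)²) = √(0.00600 + 0.0109 + 0.0367) = 0.232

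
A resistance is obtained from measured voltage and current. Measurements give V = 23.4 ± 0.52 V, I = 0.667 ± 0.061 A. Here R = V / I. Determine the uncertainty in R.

Products/powers → add relative errors in quadrature, weighted by exponent:
  (1·δV/V)² = (1×0.0222)² = 0.000494;  (-1·δI/I)² = (-1×0.0915)² = 0.00836
δR/R = √(0.00886) = 0.0941
R = 35.1 Ω, so δR = 0.0941 × 35.1 = 3.30 Ω.

3.30 Ω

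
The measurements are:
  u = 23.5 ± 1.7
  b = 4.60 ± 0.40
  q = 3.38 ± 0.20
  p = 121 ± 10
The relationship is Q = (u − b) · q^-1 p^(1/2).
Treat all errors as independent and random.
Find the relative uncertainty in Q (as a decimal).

0.117

Let w = u − b = 18.9. δw = √(δu² + δb²) = √(2.89 + 0.160) = 1.75, so δw/w = 0.0924.
Q is then a monomial in w, q, p:
δQ/Q = √((δw/w)² + (-1·δq/q)² + (½·δp/p)²) = √(0.00854 + 0.00350 + 0.00171) = 0.117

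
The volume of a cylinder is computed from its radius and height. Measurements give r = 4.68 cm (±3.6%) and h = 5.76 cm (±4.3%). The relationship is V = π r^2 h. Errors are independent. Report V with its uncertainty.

396 ± 33.2 cm^3

Since V is a product/quotient, work with relative uncertainties:
  (2·δr/r)² = (2×0.0360)² = 0.00518;  (1·δh/h)² = (1×0.0430)² = 0.00185
δV/V = √(0.00703) = 0.0839
V = 396 cm^3, so δV = 0.0839 × 396 = 33.2 cm^3.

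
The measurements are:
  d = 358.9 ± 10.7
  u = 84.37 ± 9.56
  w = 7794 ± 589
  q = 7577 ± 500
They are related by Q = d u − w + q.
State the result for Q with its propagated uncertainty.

Let p = d·u = 30280. δp/p = √((1·δd/d)² + (1·δu/u)²) = √(0.000889 + 0.0128) = 0.117, so δp = 3550.
Q = p − w + q: δQ = √(δp² + δw² + δq²) = √(1.26e+07 + 3.47e+05 + 2.5e+05) = 3630
Q = 30060.

30060 ± 3630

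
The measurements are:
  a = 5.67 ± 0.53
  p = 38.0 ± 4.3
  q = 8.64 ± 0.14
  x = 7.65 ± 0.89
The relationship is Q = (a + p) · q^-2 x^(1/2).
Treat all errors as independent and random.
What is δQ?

Let u = a + p = 43.7. δu = √(δa² + δp²) = √(0.281 + 18.5) = 4.33, so δu/u = 0.0992.
Q is then a monomial in u, q, x:
δQ/Q = √((δu/u)² + (-2·δq/q)² + (½·δx/x)²) = √(0.00984 + 0.00105 + 0.00338) = 0.119
Q = 1.62, so δQ = 0.119 × 1.62 = 0.193.

0.193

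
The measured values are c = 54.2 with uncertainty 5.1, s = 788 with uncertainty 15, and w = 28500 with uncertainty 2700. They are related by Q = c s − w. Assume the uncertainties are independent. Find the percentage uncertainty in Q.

34.5%

Let p = c·s = 42700. δp/p = √((1·δc/c)² + (1·δs/s)²) = √(0.00885 + 0.000362) = 0.0960, so δp = 4100.
Q = p − w: δQ = √(δp² + δw²) = √(1.68e+07 + 7.29e+06) = 4910
Q = 14200, so δQ/Q = 4910/14200 = 0.345.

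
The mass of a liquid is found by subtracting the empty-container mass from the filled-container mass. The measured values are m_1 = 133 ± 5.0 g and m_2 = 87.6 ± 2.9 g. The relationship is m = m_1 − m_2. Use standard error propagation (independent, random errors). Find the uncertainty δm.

5.78 g

m is a linear combination, so absolute uncertainties add in quadrature:
  (δm_1)² = 25.0;  (δm_2)² = 8.41
δm = √(33.4) = 5.78 g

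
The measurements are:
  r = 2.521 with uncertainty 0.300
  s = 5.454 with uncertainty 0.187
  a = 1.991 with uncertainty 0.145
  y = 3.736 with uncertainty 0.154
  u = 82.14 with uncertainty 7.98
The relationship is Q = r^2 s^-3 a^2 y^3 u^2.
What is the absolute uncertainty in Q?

20600

Products/powers → add relative errors in quadrature, weighted by exponent:
  (2·δr/r)² = (2×0.119)² = 0.0566;  (-3·δs/s)² = (-3×0.0343)² = 0.0106;  (2·δa/a)² = (2×0.0728)² = 0.0212;  (3·δy/y)² = (3×0.0412)² = 0.0153;  (2·δu/u)² = (2×0.0972)² = 0.0378
δQ/Q = √(0.141) = 0.376
Q = 54640, so δQ = 0.376 × 54640 = 20600.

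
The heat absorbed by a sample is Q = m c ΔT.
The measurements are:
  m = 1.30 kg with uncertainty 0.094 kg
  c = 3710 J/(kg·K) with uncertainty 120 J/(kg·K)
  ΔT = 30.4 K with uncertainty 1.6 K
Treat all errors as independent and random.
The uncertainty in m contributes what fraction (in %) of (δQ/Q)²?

(δQ/Q)² = (1·δm/m)² + (1·δc/c)² + (1·δΔT/ΔT)²
  m term: (1×0.0723)² = 0.00523
  c term: (1×0.0323)² = 0.00105
  ΔT term: (1×0.0526)² = 0.00277
Total = 0.00904. Share from m = 0.00523/0.00904 = 0.578.

57.8%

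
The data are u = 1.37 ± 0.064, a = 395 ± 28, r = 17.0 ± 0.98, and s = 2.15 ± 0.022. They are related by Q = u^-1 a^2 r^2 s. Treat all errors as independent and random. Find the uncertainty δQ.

1.34e+07

Each factor contributes (exponent × relative error)² to (δQ/Q)²:
  (-1·δu/u)² = (-1×0.0467)² = 0.00218;  (2·δa/a)² = (2×0.0709)² = 0.0201;  (2·δr/r)² = (2×0.0576)² = 0.0133;  (1·δs/s)² = (1×0.0102)² = 0.000105
δQ/Q = √(0.0357) = 0.189
Q = 7.08e+07, so δQ = 0.189 × 7.08e+07 = 1.34e+07.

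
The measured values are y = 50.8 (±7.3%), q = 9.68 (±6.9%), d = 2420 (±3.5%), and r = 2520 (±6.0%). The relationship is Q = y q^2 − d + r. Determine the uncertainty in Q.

763

Let p = y·q^2 = 4760. δp/p = √((1·δy/y)² + (2·δq/q)²) = √(0.00533 + 0.0190) = 0.156, so δp = 743.
Q = p − d + r: δQ = √(δp² + δd² + δr²) = √(5.52e+05 + 7170 + 22900) = 763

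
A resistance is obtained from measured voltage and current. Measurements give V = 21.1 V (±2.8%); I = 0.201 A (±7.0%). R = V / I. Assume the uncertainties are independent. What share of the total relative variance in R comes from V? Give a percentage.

(δR/R)² = (1·δV/V)² + (-1·δI/I)²
  V term: (1×0.0280)² = 0.000784
  I term: (-1×0.0700)² = 0.00490
Total = 0.00568. Share from V = 0.000784/0.00568 = 0.138.

13.8%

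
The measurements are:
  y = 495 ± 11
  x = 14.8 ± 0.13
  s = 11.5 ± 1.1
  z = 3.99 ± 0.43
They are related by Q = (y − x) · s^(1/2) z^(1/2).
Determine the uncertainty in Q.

Let u = y − x = 480. δu = √(δy² + δx²) = √(121 + 0.0169) = 11.0, so δu/u = 0.0229.
Q is then a monomial in u, s, z:
δQ/Q = √((δu/u)² + (½·δs/s)² + (½·δz/z)²) = √(0.000525 + 0.00229 + 0.00290) = 0.0756
Q = 3250, so δQ = 0.0756 × 3250 = 246.

246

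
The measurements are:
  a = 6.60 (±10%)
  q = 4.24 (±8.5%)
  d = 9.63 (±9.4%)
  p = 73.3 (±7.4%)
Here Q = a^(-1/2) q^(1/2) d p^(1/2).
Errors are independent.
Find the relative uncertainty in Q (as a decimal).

0.120

For a monomial Q ∝ a^(-1/2), q^(1/2), d, p^(1/2), fractional errors add in quadrature:
  (−½·δa/a)² = (-0.5×0.100)² = 0.00250;  (½·δq/q)² = (0.5×0.0850)² = 0.00181;  (1·δd/d)² = (1×0.0940)² = 0.00884;  (½·δp/p)² = (0.5×0.0740)² = 0.00137
δQ/Q = √(0.0145) = 0.120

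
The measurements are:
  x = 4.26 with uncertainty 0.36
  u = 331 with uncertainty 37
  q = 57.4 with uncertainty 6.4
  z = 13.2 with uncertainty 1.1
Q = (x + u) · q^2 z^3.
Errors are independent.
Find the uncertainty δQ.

Let w = x + u = 335. δw = √(δx² + δu²) = √(0.130 + 1370) = 37.0, so δw/w = 0.110.
Q is then a monomial in w, q, z:
δQ/Q = √((δw/w)² + (2·δq/q)² + (3·δz/z)²) = √(0.0122 + 0.0497 + 0.0625) = 0.353
Q = 2.54e+09, so δQ = 0.353 × 2.54e+09 = 8.96e+08.

8.96e+08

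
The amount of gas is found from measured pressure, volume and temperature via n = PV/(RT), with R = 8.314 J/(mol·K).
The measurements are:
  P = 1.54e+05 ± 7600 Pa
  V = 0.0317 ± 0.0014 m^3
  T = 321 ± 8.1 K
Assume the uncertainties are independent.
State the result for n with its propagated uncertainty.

Each factor contributes (exponent × relative error)² to (δn/n)²:
  (1·δP/P)² = (1×0.0494)² = 0.00244;  (1·δV/V)² = (1×0.0442)² = 0.00195;  (-1·δT/T)² = (-1×0.0252)² = 0.000637
δn/n = √(0.00502) = 0.0709
n = 1.83 mol, so δn = 0.0709 × 1.83 = 0.130 mol.

1.83 ± 0.130 mol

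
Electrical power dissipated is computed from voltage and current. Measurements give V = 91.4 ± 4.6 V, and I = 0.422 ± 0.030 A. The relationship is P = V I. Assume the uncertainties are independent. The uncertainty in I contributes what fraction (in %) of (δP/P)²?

66.6%

(δP/P)² = (1·δV/V)² + (1·δI/I)²
  V term: (1×0.0503)² = 0.00253
  I term: (1×0.0711)² = 0.00505
Total = 0.00759. Share from I = 0.00505/0.00759 = 0.666.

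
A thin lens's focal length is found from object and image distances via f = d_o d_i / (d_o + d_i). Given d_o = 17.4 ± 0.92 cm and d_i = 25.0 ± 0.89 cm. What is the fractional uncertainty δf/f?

0.0344

∂f/∂d_o = (d_i/(d_o+d_i))² = 0.348;  ∂f/∂d_i = (d_o/(d_o+d_i))² = 0.168
δf = √((∂f/∂d_o · δd_o)² + (∂f/∂d_i · δd_i)²) = √(0.102 + 0.0225) = 0.353 cm
f = 10.3 cm, so δf/f = 0.353/10.3 = 0.0344.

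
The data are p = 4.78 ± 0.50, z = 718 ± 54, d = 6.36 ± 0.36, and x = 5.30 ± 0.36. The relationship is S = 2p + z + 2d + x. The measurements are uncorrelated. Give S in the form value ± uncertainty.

746 ± 54.0

For a sum/difference, combine absolute errors in quadrature:
  (2·δp)² = 1.00;  (δz)² = 2920;  (2·δd)² = 0.518;  (δx)² = 0.130
δS = √(2920) = 54.0
S = 746.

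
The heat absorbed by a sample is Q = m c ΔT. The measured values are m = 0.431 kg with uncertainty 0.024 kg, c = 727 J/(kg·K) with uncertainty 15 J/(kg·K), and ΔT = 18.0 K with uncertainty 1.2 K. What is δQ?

504 J

Products/powers → add relative errors in quadrature, weighted by exponent:
  (1·δm/m)² = (1×0.0557)² = 0.00310;  (1·δc/c)² = (1×0.0206)² = 0.000426;  (1·δΔT/ΔT)² = (1×0.0667)² = 0.00444
δQ/Q = √(0.00797) = 0.0893
Q = 5640 J, so δQ = 0.0893 × 5640 = 504 J.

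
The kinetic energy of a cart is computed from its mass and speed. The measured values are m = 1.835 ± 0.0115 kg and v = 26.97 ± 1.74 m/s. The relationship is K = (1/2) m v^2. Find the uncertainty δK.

86.2 J

Products/powers → add relative errors in quadrature, weighted by exponent:
  (1·δm/m)² = (1×0.00627)² = 3.93e-05;  (2·δv/v)² = (2×0.0645)² = 0.0166
δK/K = √(0.0167) = 0.129
K = 667.4 J, so δK = 0.129 × 667.4 = 86.2 J.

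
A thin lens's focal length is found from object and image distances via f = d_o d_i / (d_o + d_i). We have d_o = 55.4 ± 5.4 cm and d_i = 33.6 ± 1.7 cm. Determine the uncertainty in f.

1.01 cm

∂f/∂d_o = (d_i/(d_o+d_i))² = 0.143;  ∂f/∂d_i = (d_o/(d_o+d_i))² = 0.387
δf = √((∂f/∂d_o · δd_o)² + (∂f/∂d_i · δd_i)²) = √(0.592 + 0.434) = 1.01 cm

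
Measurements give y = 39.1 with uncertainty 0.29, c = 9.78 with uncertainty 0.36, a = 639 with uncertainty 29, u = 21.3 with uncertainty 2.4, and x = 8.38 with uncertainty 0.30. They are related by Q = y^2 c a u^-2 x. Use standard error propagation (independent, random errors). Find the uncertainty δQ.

41600

Relative error in a monomial: (δQ/Q)² = Σ (nᵢ · δxᵢ/xᵢ)².
  (2·δy/y)² = (2×0.00742)² = 0.000220;  (1·δc/c)² = (1×0.0368)² = 0.00135;  (1·δa/a)² = (1×0.0454)² = 0.00206;  (-2·δu/u)² = (-2×0.113)² = 0.0508;  (1·δx/x)² = (1×0.0358)² = 0.00128
δQ/Q = √(0.0557) = 0.236
Q = 1.76e+05, so δQ = 0.236 × 1.76e+05 = 41600.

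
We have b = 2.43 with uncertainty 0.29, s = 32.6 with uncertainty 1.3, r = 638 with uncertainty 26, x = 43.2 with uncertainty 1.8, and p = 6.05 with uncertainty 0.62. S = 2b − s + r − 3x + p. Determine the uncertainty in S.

Each term contributes (cᵢ δxᵢ)² to (δS)²:
  (2·δb)² = 0.336;  (δs)² = 1.69;  (δr)² = 676;  (3·δx)² = 29.2;  (δp)² = 0.384
δS = √(708) = 26.6

26.6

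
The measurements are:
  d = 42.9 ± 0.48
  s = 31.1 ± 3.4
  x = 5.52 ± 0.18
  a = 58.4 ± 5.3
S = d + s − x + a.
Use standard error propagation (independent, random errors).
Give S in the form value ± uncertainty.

127 ± 6.32

S is a linear combination, so absolute uncertainties add in quadrature:
  (δd)² = 0.230;  (δs)² = 11.6;  (δx)² = 0.0324;  (δa)² = 28.1
δS = √(39.9) = 6.32
S = 127.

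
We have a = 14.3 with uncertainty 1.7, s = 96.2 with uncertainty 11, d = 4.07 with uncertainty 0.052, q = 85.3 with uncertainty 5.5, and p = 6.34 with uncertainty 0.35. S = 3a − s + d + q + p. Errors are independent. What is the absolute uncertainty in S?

13.3

Sums and differences: (δS)² = Σ (cᵢ δxᵢ)².
  (3·δa)² = 26.0;  (δs)² = 121;  (δd)² = 0.00270;  (δq)² = 30.2;  (δp)² = 0.122
δS = √(177) = 13.3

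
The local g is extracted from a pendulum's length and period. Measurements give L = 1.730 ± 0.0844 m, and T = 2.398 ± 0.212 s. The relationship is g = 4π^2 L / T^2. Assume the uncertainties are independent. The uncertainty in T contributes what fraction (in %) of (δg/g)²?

92.9%

(δg/g)² = (1·δL/L)² + (-2·δT/T)²
  L term: (1×0.0488)² = 0.00238
  T term: (-2×0.0884)² = 0.0313
Total = 0.0336. Share from T = 0.0313/0.0336 = 0.929.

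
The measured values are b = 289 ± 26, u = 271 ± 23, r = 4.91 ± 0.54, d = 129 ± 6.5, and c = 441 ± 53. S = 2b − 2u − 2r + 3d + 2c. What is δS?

Sums and differences: (δS)² = Σ (cᵢ δxᵢ)².
  (2·δb)² = 2700;  (2·δu)² = 2120;  (2·δr)² = 1.17;  (3·δd)² = 380;  (2·δc)² = 11200
δS = √(16400) = 128

128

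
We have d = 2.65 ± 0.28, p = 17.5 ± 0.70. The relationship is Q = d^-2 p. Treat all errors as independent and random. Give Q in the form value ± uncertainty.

Since Q is a product/quotient, work with relative uncertainties:
  (-2·δd/d)² = (-2×0.106)² = 0.0447;  (1·δp/p)² = (1×0.0400)² = 0.00160
δQ/Q = √(0.0463) = 0.215
Q = 2.49, so δQ = 0.215 × 2.49 = 0.536.

2.49 ± 0.536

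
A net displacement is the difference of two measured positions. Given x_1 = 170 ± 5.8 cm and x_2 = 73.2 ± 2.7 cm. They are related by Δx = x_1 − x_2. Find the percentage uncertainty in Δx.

Sums and differences: (δΔx)² = Σ (cᵢ δxᵢ)².
  (δx_1)² = 33.6;  (δx_2)² = 7.29
δΔx = √(40.9) = 6.40 cm
Δx = 96.8 cm, so δΔx/Δx = 6.40/96.8 = 0.0661.

6.61%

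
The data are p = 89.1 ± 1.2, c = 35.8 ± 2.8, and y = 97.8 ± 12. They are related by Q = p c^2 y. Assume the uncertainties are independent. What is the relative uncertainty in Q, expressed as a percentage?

19.9%

Q is a product of powers, so relative uncertainties combine in quadrature:
  (1·δp/p)² = (1×0.0135)² = 0.000181;  (2·δc/c)² = (2×0.0782)² = 0.0245;  (1·δy/y)² = (1×0.123)² = 0.0151
δQ/Q = √(0.0397) = 0.199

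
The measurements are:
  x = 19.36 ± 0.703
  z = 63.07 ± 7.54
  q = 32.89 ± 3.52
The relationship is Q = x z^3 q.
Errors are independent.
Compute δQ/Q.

For a monomial Q ∝ x, z^3, q, fractional errors add in quadrature:
  (1·δx/x)² = (1×0.0363)² = 0.00132;  (3·δz/z)² = (3×0.120)² = 0.129;  (1·δq/q)² = (1×0.107)² = 0.0115
δQ/Q = √(0.141) = 0.376

0.376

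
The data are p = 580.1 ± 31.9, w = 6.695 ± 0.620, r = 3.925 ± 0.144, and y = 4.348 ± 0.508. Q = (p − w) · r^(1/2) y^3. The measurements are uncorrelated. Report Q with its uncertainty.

93380 ± 33200

Let u = p − w = 573.4. δu = √(δp² + δw²) = √(1020 + 0.384) = 31.9, so δu/u = 0.0556.
Q is then a monomial in u, r, y:
δQ/Q = √((δu/u)² + (½·δr/r)² + (3·δy/y)²) = √(0.00310 + 0.000337 + 0.123) = 0.355
Q = 93380, so δQ = 0.355 × 93380 = 33200.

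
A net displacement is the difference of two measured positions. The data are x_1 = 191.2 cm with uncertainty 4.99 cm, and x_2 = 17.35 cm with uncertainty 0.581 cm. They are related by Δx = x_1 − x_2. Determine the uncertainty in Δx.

5.02 cm

Δx is a linear combination, so absolute uncertainties add in quadrature:
  (δx_1)² = 24.9;  (δx_2)² = 0.338
δΔx = √(25.2) = 5.02 cm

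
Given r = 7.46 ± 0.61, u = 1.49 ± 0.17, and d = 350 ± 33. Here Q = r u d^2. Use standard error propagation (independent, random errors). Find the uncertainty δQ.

3.2e+05

Products/powers → add relative errors in quadrature, weighted by exponent:
  (1·δr/r)² = (1×0.0818)² = 0.00669;  (1·δu/u)² = (1×0.114)² = 0.0130;  (2·δd/d)² = (2×0.0943)² = 0.0356
δQ/Q = √(0.0553) = 0.235
Q = 1.36e+06, so δQ = 0.235 × 1.36e+06 = 3.2e+05.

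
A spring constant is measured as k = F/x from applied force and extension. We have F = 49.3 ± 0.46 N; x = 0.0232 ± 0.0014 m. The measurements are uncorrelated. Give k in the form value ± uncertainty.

2120 ± 130 N/m

Relative error in a monomial: (δk/k)² = Σ (nᵢ · δxᵢ/xᵢ)².
  (1·δF/F)² = (1×0.00933)² = 8.71e-05;  (-1·δx/x)² = (-1×0.0603)² = 0.00364
δk/k = √(0.00373) = 0.0611
k = 2120 N/m, so δk = 0.0611 × 2120 = 130 N/m.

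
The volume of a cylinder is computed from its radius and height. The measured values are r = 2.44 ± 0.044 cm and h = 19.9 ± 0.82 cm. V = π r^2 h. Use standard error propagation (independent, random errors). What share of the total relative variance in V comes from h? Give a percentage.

(δV/V)² = (2·δr/r)² + (1·δh/h)²
  r term: (2×0.0180)² = 0.00130
  h term: (1×0.0412)² = 0.00170
Total = 0.00300. Share from h = 0.00170/0.00300 = 0.566.

56.6%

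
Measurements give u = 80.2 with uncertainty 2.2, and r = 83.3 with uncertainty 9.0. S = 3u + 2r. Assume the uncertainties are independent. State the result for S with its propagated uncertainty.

Sums and differences: (δS)² = Σ (cᵢ δxᵢ)².
  (3·δu)² = 43.6;  (2·δr)² = 324
δS = √(368) = 19.2
S = 407.

407 ± 19.2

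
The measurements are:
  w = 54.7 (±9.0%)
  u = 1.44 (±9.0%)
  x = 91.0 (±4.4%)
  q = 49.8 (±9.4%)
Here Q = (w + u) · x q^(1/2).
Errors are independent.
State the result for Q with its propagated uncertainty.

36100 ± 3920

Let h = w + u = 56.1. δh = √(δw² + δu²) = √(24.2 + 0.0168) = 4.92, so δh/h = 0.0877.
Q is then a monomial in h, x, q:
δQ/Q = √((δh/h)² + (1·δx/x)² + (½·δq/q)²) = √(0.00770 + 0.00194 + 0.00221) = 0.109
Q = 36100, so δQ = 0.109 × 36100 = 3920.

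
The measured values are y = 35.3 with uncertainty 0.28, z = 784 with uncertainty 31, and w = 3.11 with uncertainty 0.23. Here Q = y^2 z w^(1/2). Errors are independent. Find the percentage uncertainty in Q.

5.64%

Each factor contributes (exponent × relative error)² to (δQ/Q)²:
  (2·δy/y)² = (2×0.00793)² = 0.000252;  (1·δz/z)² = (1×0.0395)² = 0.00156;  (½·δw/w)² = (0.5×0.0740)² = 0.00137
δQ/Q = √(0.00318) = 0.0564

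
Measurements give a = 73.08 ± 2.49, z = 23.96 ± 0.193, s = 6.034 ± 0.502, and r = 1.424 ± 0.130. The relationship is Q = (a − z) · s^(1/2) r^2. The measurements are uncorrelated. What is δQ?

47.5

Let u = a − z = 49.12. δu = √(δa² + δz²) = √(6.20 + 0.0372) = 2.50, so δu/u = 0.0508.
Q is then a monomial in u, s, r:
δQ/Q = √((δu/u)² + (½·δs/s)² + (2·δr/r)²) = √(0.00259 + 0.00173 + 0.0333) = 0.194
Q = 244.7, so δQ = 0.194 × 244.7 = 47.5.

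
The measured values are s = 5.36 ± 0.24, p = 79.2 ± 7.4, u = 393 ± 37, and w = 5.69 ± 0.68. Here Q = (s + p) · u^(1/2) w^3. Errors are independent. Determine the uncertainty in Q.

Let h = s + p = 84.6. δh = √(δs² + δp²) = √(0.0576 + 54.8) = 7.40, so δh/h = 0.0876.
Q is then a monomial in h, u, w:
δQ/Q = √((δh/h)² + (½·δu/u)² + (3·δw/w)²) = √(0.00767 + 0.00222 + 0.129) = 0.372
Q = 3.09e+05, so δQ = 0.372 × 3.09e+05 = 1.15e+05.

1.15e+05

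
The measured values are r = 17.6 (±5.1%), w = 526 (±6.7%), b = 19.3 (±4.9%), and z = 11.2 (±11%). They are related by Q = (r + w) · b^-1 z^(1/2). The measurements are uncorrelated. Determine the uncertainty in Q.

Let u = r + w = 544. δu = √(δr² + δw²) = √(0.806 + 1240) = 35.3, so δu/u = 0.0649.
Q is then a monomial in u, b, z:
δQ/Q = √((δu/u)² + (-1·δb/b)² + (½·δz/z)²) = √(0.00421 + 0.00240 + 0.00302) = 0.0981
Q = 94.3, so δQ = 0.0981 × 94.3 = 9.25.

9.25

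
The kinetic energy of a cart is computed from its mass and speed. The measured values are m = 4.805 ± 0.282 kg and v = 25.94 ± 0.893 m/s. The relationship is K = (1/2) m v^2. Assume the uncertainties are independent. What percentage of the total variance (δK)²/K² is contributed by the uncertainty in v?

57.9%

(δK/K)² = (1·δm/m)² + (2·δv/v)²
  m term: (1×0.0587)² = 0.00344
  v term: (2×0.0344)² = 0.00474
Total = 0.00818. Share from v = 0.00474/0.00818 = 0.579.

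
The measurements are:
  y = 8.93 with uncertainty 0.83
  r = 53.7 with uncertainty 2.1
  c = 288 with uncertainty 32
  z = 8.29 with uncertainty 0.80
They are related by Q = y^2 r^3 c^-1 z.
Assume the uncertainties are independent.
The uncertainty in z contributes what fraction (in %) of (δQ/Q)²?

13.3%

(δQ/Q)² = (2·δy/y)² + (3·δr/r)² + (-1·δc/c)² + (1·δz/z)²
  y term: (2×0.0929)² = 0.0346
  r term: (3×0.0391)² = 0.0138
  c term: (-1×0.111)² = 0.0123
  z term: (1×0.0965)² = 0.00931
Total = 0.0700. Share from z = 0.00931/0.0700 = 0.133.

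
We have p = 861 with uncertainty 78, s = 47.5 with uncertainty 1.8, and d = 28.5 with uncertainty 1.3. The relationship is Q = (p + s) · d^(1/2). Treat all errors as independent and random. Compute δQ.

Let u = p + s = 908. δu = √(δp² + δs²) = √(6080 + 3.24) = 78.0, so δu/u = 0.0859.
Q is then a monomial in u, d:
δQ/Q = √((δu/u)² + (½·δd/d)²) = √(0.00738 + 0.000520) = 0.0889
Q = 4850, so δQ = 0.0889 × 4850 = 431.

431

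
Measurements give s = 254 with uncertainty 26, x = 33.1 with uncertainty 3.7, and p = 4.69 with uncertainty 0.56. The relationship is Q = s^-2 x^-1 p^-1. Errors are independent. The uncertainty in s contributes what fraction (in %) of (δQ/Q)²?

61.0%

(δQ/Q)² = (-2·δs/s)² + (-1·δx/x)² + (-1·δp/p)²
  s term: (-2×0.102)² = 0.0419
  x term: (-1×0.112)² = 0.0125
  p term: (-1×0.119)² = 0.0143
Total = 0.0687. Share from s = 0.0419/0.0687 = 0.610.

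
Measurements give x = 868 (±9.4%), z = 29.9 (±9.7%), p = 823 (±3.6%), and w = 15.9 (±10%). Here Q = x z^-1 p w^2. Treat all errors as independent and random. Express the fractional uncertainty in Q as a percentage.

24.4%

For a monomial Q ∝ x, z^-1, p, w^2, fractional errors add in quadrature:
  (1·δx/x)² = (1×0.0940)² = 0.00884;  (-1·δz/z)² = (-1×0.0970)² = 0.00941;  (1·δp/p)² = (1×0.0360)² = 0.00130;  (2·δw/w)² = (2×0.100)² = 0.0400
δQ/Q = √(0.0595) = 0.244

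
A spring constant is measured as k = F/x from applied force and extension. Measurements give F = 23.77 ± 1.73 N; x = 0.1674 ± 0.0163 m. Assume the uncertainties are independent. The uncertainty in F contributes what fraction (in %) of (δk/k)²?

(δk/k)² = (1·δF/F)² + (-1·δx/x)²
  F term: (1×0.0728)² = 0.00530
  x term: (-1×0.0974)² = 0.00948
Total = 0.0148. Share from F = 0.00530/0.0148 = 0.358.

35.8%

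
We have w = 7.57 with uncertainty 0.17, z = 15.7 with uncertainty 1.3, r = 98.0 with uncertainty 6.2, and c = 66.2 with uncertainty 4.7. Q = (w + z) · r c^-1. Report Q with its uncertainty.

34.4 ± 3.81

Let u = w + z = 23.3. δu = √(δw² + δz²) = √(0.0289 + 1.69) = 1.31, so δu/u = 0.0563.
Q is then a monomial in u, r, c:
δQ/Q = √((δu/u)² + (1·δr/r)² + (-1·δc/c)²) = √(0.00317 + 0.00400 + 0.00504) = 0.111
Q = 34.4, so δQ = 0.111 × 34.4 = 3.81.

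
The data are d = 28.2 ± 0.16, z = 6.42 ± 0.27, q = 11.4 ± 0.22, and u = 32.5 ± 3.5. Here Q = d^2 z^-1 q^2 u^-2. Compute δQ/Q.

Relative error in a monomial: (δQ/Q)² = Σ (nᵢ · δxᵢ/xᵢ)².
  (2·δd/d)² = (2×0.00567)² = 0.000129;  (-1·δz/z)² = (-1×0.0421)² = 0.00177;  (2·δq/q)² = (2×0.0193)² = 0.00149;  (-2·δu/u)² = (-2×0.108)² = 0.0464
δQ/Q = √(0.0498) = 0.223

0.223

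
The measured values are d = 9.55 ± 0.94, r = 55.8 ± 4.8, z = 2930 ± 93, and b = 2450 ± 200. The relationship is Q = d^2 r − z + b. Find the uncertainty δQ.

Let p = d^2·r = 5090. δp/p = √((2·δd/d)² + (1·δr/r)²) = √(0.0388 + 0.00740) = 0.215, so δp = 1090.
Q = p − z + b: δQ = √(δp² + δz² + δb²) = √(1.2e+06 + 8650 + 40000) = 1120

1120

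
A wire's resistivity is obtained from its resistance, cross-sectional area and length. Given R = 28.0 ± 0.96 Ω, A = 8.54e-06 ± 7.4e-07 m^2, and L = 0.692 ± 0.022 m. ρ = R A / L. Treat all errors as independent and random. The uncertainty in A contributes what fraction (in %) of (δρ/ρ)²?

(δρ/ρ)² = (1·δR/R)² + (1·δA/A)² + (-1·δL/L)²
  R term: (1×0.0343)² = 0.00118
  A term: (1×0.0867)² = 0.00751
  L term: (-1×0.0318)² = 0.00101
Total = 0.00969. Share from A = 0.00751/0.00969 = 0.774.

77.4%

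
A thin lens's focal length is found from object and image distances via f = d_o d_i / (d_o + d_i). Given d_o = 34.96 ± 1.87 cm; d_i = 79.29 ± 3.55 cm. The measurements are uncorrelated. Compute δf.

0.960 cm

∂f/∂d_o = (d_i/(d_o+d_i))² = 0.482;  ∂f/∂d_i = (d_o/(d_o+d_i))² = 0.0936
δf = √((∂f/∂d_o · δd_o)² + (∂f/∂d_i · δd_i)²) = √(0.811 + 0.110) = 0.960 cm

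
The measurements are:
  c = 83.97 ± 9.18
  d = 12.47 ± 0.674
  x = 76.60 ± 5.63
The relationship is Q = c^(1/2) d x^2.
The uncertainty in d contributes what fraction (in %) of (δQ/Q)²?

10.6%

(δQ/Q)² = (½·δc/c)² + (1·δd/d)² + (2·δx/x)²
  c term: (0.5×0.109)² = 0.00299
  d term: (1×0.0540)² = 0.00292
  x term: (2×0.0735)² = 0.0216
Total = 0.0275. Share from d = 0.00292/0.0275 = 0.106.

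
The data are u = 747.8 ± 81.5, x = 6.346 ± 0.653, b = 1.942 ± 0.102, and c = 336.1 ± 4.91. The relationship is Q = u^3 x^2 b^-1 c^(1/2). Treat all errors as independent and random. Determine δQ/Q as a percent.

Each factor contributes (exponent × relative error)² to (δQ/Q)²:
  (3·δu/u)² = (3×0.109)² = 0.107;  (2·δx/x)² = (2×0.103)² = 0.0424;  (-1·δb/b)² = (-1×0.0525)² = 0.00276;  (½·δc/c)² = (0.5×0.0146)² = 5.34e-05
δQ/Q = √(0.152) = 0.390

39.0%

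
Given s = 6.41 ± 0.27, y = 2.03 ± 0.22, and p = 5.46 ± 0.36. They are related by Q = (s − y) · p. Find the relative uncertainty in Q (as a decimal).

Let u = s − y = 4.38. δu = √(δs² + δy²) = √(0.0729 + 0.0484) = 0.348, so δu/u = 0.0795.
Q is then a monomial in u, p:
δQ/Q = √((δu/u)² + (1·δp/p)²) = √(0.00632 + 0.00435) = 0.103

0.103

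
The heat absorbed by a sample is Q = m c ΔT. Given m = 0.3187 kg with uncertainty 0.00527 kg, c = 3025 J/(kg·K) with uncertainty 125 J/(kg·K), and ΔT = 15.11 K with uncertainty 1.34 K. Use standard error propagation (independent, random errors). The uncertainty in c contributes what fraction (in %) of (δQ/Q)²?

17.3%

(δQ/Q)² = (1·δm/m)² + (1·δc/c)² + (1·δΔT/ΔT)²
  m term: (1×0.0165)² = 0.000273
  c term: (1×0.0413)² = 0.00171
  ΔT term: (1×0.0887)² = 0.00786
Total = 0.00985. Share from c = 0.00171/0.00985 = 0.173.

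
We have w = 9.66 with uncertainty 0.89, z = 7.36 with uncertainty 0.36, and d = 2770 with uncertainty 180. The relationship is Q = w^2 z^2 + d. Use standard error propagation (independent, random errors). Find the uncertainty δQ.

1070

Let p = w^2·z^2 = 5050. δp/p = √((2·δw/w)² + (2·δz/z)²) = √(0.0340 + 0.00957) = 0.209, so δp = 1050.
Q = p + d: δQ = √(δp² + δd²) = √(1.11e+06 + 32400) = 1070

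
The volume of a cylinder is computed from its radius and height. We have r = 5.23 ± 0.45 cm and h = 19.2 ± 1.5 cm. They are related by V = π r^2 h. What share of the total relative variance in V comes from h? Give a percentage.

17.1%

(δV/V)² = (2·δr/r)² + (1·δh/h)²
  r term: (2×0.0860)² = 0.0296
  h term: (1×0.0781)² = 0.00610
Total = 0.0357. Share from h = 0.00610/0.0357 = 0.171.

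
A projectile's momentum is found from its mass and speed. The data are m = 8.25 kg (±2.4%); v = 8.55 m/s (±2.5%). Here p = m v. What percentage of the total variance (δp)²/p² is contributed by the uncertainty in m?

48.0%

(δp/p)² = (1·δm/m)² + (1·δv/v)²
  m term: (1×0.0240)² = 0.000576
  v term: (1×0.0250)² = 0.000625
Total = 0.00120. Share from m = 0.000576/0.00120 = 0.480.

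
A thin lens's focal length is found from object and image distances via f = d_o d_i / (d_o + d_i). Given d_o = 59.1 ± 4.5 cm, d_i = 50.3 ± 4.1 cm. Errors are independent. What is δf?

∂f/∂d_o = (d_i/(d_o+d_i))² = 0.211;  ∂f/∂d_i = (d_o/(d_o+d_i))² = 0.292
δf = √((∂f/∂d_o · δd_o)² + (∂f/∂d_i · δd_i)²) = √(0.905 + 1.43) = 1.53 cm

1.53 cm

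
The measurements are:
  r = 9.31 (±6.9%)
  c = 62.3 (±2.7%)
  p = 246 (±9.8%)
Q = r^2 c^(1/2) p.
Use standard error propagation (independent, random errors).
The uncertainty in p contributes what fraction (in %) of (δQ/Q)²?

33.3%

(δQ/Q)² = (2·δr/r)² + (½·δc/c)² + (1·δp/p)²
  r term: (2×0.0690)² = 0.0190
  c term: (0.5×0.0270)² = 0.000182
  p term: (1×0.0980)² = 0.00960
Total = 0.0288. Share from p = 0.00960/0.0288 = 0.333.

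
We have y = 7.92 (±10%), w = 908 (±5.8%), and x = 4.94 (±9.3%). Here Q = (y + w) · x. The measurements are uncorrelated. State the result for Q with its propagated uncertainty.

4520 ± 495

Let u = y + w = 916. δu = √(δy² + δw²) = √(0.627 + 2770) = 52.7, so δu/u = 0.0575.
Q is then a monomial in u, x:
δQ/Q = √((δu/u)² + (1·δx/x)²) = √(0.00331 + 0.00865) = 0.109
Q = 4520, so δQ = 0.109 × 4520 = 495.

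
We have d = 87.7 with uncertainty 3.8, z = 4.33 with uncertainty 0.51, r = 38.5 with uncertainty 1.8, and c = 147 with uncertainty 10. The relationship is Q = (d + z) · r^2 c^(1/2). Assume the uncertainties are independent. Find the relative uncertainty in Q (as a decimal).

0.108

Let u = d + z = 92.0. δu = √(δd² + δz²) = √(14.4 + 0.260) = 3.83, so δu/u = 0.0417.
Q is then a monomial in u, r, c:
δQ/Q = √((δu/u)² + (2·δr/r)² + (½·δc/c)²) = √(0.00174 + 0.00874 + 0.00116) = 0.108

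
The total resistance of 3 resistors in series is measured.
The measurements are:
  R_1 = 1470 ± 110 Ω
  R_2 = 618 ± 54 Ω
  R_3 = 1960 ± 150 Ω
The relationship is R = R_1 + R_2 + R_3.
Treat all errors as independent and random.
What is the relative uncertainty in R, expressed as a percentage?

4.78%

Each term contributes (cᵢ δxᵢ)² to (δR)²:
  (δR_1)² = 12100;  (δR_2)² = 2920;  (δR_3)² = 22500
δR = √(37500) = 194 Ω
R = 4050 Ω, so δR/R = 194/4050 = 0.0478.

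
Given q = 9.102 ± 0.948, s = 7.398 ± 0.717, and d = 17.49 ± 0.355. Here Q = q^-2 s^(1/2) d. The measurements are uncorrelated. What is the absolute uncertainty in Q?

Products/powers → add relative errors in quadrature, weighted by exponent:
  (-2·δq/q)² = (-2×0.104)² = 0.0434;  (½·δs/s)² = (0.5×0.0969)² = 0.00235;  (1·δd/d)² = (1×0.0203)² = 0.000412
δQ/Q = √(0.0462) = 0.215
Q = 0.5742, so δQ = 0.215 × 0.5742 = 0.123.

0.123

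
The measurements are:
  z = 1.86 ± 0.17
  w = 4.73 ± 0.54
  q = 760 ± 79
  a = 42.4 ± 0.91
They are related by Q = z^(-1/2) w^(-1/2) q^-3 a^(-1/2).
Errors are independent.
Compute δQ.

3.78e-11

For a monomial Q ∝ z^(-1/2), w^(-1/2), q^-3, a^(-1/2), fractional errors add in quadrature:
  (−½·δz/z)² = (-0.5×0.0914)² = 0.00209;  (−½·δw/w)² = (-0.5×0.114)² = 0.00326;  (-3·δq/q)² = (-3×0.104)² = 0.0972;  (−½·δa/a)² = (-0.5×0.0215)² = 0.000115
δQ/Q = √(0.103) = 0.320
Q = 1.18e-10, so δQ = 0.320 × 1.18e-10 = 3.78e-11.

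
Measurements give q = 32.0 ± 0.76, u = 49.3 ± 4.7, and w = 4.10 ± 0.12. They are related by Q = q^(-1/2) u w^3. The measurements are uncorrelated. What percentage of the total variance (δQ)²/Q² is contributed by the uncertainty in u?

(δQ/Q)² = (−½·δq/q)² + (1·δu/u)² + (3·δw/w)²
  q term: (-0.5×0.0238)² = 0.000141
  u term: (1×0.0953)² = 0.00909
  w term: (3×0.0293)² = 0.00771
Total = 0.0169. Share from u = 0.00909/0.0169 = 0.537.

53.7%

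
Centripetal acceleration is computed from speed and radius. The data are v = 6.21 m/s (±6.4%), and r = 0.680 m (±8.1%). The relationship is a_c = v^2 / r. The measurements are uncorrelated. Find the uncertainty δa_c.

Products/powers → add relative errors in quadrature, weighted by exponent:
  (2·δv/v)² = (2×0.0640)² = 0.0164;  (-1·δr/r)² = (-1×0.0810)² = 0.00656
δa_c/a_c = √(0.0229) = 0.151
a_c = 56.7 m/s^2, so δa_c = 0.151 × 56.7 = 8.59 m/s^2.

8.59 m/s^2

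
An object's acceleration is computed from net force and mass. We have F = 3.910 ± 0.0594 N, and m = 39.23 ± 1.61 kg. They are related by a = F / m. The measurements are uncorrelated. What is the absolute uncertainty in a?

0.00436 m/s^2

Each factor contributes (exponent × relative error)² to (δa/a)²:
  (1·δF/F)² = (1×0.0152)² = 0.000231;  (-1·δm/m)² = (-1×0.0410)² = 0.00168
δa/a = √(0.00192) = 0.0438
a = 0.09967 m/s^2, so δa = 0.0438 × 0.09967 = 0.00436 m/s^2.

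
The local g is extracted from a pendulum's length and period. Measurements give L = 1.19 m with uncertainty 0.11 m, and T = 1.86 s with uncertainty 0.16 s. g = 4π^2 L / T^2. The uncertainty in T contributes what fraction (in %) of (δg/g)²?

(δg/g)² = (1·δL/L)² + (-2·δT/T)²
  L term: (1×0.0924)² = 0.00854
  T term: (-2×0.0860)² = 0.0296
Total = 0.0381. Share from T = 0.0296/0.0381 = 0.776.

77.6%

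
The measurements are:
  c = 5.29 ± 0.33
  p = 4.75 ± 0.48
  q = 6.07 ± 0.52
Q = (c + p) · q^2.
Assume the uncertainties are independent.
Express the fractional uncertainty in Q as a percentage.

Let u = c + p = 10.0. δu = √(δc² + δp²) = √(0.109 + 0.230) = 0.582, so δu/u = 0.0580.
Q is then a monomial in u, q:
δQ/Q = √((δu/u)² + (2·δq/q)²) = √(0.00337 + 0.0294) = 0.181

18.1%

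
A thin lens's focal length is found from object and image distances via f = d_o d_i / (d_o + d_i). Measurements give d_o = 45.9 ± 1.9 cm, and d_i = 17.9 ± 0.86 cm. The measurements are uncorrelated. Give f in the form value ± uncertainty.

∂f/∂d_o = (d_i/(d_o+d_i))² = 0.0787;  ∂f/∂d_i = (d_o/(d_o+d_i))² = 0.518
δf = √((∂f/∂d_o · δd_o)² + (∂f/∂d_i · δd_i)²) = √(0.0224 + 0.198) = 0.470 cm
f = 12.9 cm.

12.9 ± 0.470 cm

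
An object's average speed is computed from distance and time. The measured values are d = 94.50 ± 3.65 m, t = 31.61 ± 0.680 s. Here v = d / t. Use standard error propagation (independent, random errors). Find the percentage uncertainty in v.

4.42%

For a monomial v ∝ d, t^-1, fractional errors add in quadrature:
  (1·δd/d)² = (1×0.0386)² = 0.00149;  (-1·δt/t)² = (-1×0.0215)² = 0.000463
δv/v = √(0.00195) = 0.0442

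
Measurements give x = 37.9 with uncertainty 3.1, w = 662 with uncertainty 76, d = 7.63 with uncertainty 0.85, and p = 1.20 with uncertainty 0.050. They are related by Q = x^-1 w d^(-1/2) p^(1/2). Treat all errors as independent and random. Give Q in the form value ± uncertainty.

Q is a product of powers, so relative uncertainties combine in quadrature:
  (-1·δx/x)² = (-1×0.0818)² = 0.00669;  (1·δw/w)² = (1×0.115)² = 0.0132;  (−½·δd/d)² = (-0.5×0.111)² = 0.00310;  (½·δp/p)² = (0.5×0.0417)² = 0.000434
δQ/Q = √(0.0234) = 0.153
Q = 6.93, so δQ = 0.153 × 6.93 = 1.06.

6.93 ± 1.06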